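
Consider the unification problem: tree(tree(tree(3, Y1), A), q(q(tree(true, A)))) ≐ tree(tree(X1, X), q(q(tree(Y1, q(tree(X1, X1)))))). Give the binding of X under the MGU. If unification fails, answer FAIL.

Decompose tree/2: tree(tree(3, Y1), A) ≐ tree(X1, X),  q(q(tree(true, A))) ≐ q(q(tree(Y1, q(tree(X1, X1))))).
Decompose tree/2: tree(3, Y1) ≐ X1,  A ≐ X.
Bind X1 := tree(3, Y1); substituting into the one remaining equation that mentions X1 gives: q(q(tree(true, A))) ≐ q(q(tree(Y1, q(tree(tree(3, Y1), tree(3, Y1)))))).
Bind A := X; substituting into the remaining equation gives: q(q(tree(true, X))) ≐ q(q(tree(Y1, q(tree(tree(3, Y1), tree(3, Y1)))))).
Decompose q/1: q(tree(true, X)) ≐ q(tree(Y1, q(tree(tree(3, Y1), tree(3, Y1))))).
Decompose q/1: tree(true, X) ≐ tree(Y1, q(tree(tree(3, Y1), tree(3, Y1)))).
Decompose tree/2: true ≐ Y1,  X ≐ q(tree(tree(3, Y1), tree(3, Y1))).
Bind Y1 := true; substituting into the remaining equation gives: X ≐ q(tree(tree(3, true), tree(3, true))). Substituting into the earlier binding gives X1 := tree(3, true).
Bind X := q(tree(tree(3, true), tree(3, true))). Substituting into the earlier binding gives A := q(tree(tree(3, true), tree(3, true))).
MGU = { X1 ↦ tree(3, true), A ↦ q(tree(tree(3, true), tree(3, true))), Y1 ↦ true, X ↦ q(tree(tree(3, true), tree(3, true))) }, so X ↦ q(tree(tree(3, true), tree(3, true))).

q(tree(tree(3, true), tree(3, true)))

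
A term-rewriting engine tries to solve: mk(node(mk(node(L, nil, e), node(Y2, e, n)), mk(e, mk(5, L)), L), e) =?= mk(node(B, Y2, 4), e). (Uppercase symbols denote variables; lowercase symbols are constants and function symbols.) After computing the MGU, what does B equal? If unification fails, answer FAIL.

mk(node(4, nil, e), node(mk(e, mk(5, 4)), e, n))

Decompose mk/2: node(mk(node(L, nil, e), node(Y2, e, n)), mk(e, mk(5, L)), L) =?= node(B, Y2, 4),  e =?= e.
Decompose node/3: mk(node(L, nil, e), node(Y2, e, n)) =?= B,  mk(e, mk(5, L)) =?= Y2,  L =?= 4.
Bind B := mk(node(L, nil, e), node(Y2, e, n)); no other remaining equation mentions B.
Bind Y2 := mk(e, mk(5, L)); no other remaining equation mentions Y2. Substituting into the earlier binding gives B := mk(node(L, nil, e), node(mk(e, mk(5, L)), e, n)).
Bind L := 4; no other remaining equation mentions L. Substituting into the earlier bindings gives B := mk(node(4, nil, e), node(mk(e, mk(5, 4)), e, n)), Y2 := mk(e, mk(5, 4)).
Delete trivial equation e =?= e.
MGU = { B ↦ mk(node(4, nil, e), node(mk(e, mk(5, 4)), e, n)), Y2 ↦ mk(e, mk(5, 4)), L ↦ 4 }, so B ↦ mk(node(4, nil, e), node(mk(e, mk(5, 4)), e, n)).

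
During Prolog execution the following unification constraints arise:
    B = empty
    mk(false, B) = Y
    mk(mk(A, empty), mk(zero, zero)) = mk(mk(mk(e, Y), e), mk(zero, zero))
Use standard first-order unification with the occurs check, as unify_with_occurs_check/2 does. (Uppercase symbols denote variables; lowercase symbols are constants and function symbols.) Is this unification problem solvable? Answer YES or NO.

NO

Bind B := empty; substituting into the one remaining equation that mentions B gives: mk(false, empty) = Y.
Bind Y := mk(false, empty); substituting into the remaining equation gives: mk(mk(A, empty), mk(zero, zero)) = mk(mk(mk(e, mk(false, empty)), e), mk(zero, zero)).
Decompose mk/2: mk(A, empty) = mk(mk(e, mk(false, empty)), e),  mk(zero, zero) = mk(zero, zero).
Decompose mk/2: A = mk(e, mk(false, empty)),  empty = e.
Bind A := mk(e, mk(false, empty)); no other remaining equation mentions A.
Clash: constants empty and e differ; no unifier exists.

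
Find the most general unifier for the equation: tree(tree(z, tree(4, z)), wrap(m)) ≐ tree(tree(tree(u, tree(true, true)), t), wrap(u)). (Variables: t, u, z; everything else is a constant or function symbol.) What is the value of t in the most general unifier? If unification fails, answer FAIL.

Decompose tree/2: tree(z, tree(4, z)) ≐ tree(tree(u, tree(true, true)), t),  wrap(m) ≐ wrap(u).
Decompose tree/2: z ≐ tree(u, tree(true, true)),  tree(4, z) ≐ t.
Bind z := tree(u, tree(true, true)); substituting into the one remaining equation that mentions z gives: tree(4, tree(u, tree(true, true))) ≐ t.
Bind t := tree(4, tree(u, tree(true, true))); no other remaining equation mentions t.
Decompose wrap/1: m ≐ u.
Bind u := m. Substituting into the earlier bindings gives z := tree(m, tree(true, true)), t := tree(4, tree(m, tree(true, true))).
MGU = { z := tree(m, tree(true, true)), t := tree(4, tree(m, tree(true, true))), u := m }, so t := tree(4, tree(m, tree(true, true))).

tree(4, tree(m, tree(true, true)))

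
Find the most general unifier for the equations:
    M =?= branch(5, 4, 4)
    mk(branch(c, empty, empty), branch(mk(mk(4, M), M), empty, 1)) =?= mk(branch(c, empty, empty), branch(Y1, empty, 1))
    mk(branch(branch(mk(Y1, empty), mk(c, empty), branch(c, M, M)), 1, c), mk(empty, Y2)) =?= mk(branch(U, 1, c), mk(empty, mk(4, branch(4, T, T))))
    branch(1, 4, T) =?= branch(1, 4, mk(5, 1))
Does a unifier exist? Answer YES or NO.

Bind M := branch(5, 4, 4); substituting into the 2 remaining equations that mention M gives: mk(branch(c, empty, empty), branch(mk(mk(4, branch(5, 4, 4)), branch(5, 4, 4)), empty, 1)) =?= mk(branch(c, empty, empty), branch(Y1, empty, 1)),  mk(branch(branch(mk(Y1, empty), mk(c, empty), branch(c, branch(5, 4, 4), branch(5, 4, 4))), 1, c), mk(empty, Y2)) =?= mk(branch(U, 1, c), mk(empty, mk(4, branch(4, T, T)))).
Decompose mk/2: branch(c, empty, empty) =?= branch(c, empty, empty),  branch(mk(mk(4, branch(5, 4, 4)), branch(5, 4, 4)), empty, 1) =?= branch(Y1, empty, 1).
Delete trivial equation branch(c, empty, empty) =?= branch(c, empty, empty).
Decompose branch/3: mk(mk(4, branch(5, 4, 4)), branch(5, 4, 4)) =?= Y1,  empty =?= empty,  1 =?= 1.
Bind Y1 := mk(mk(4, branch(5, 4, 4)), branch(5, 4, 4)); substituting into the one remaining equation that mentions Y1 gives: mk(branch(branch(mk(mk(mk(4, branch(5, 4, 4)), branch(5, 4, 4)), empty), mk(c, empty), branch(c, branch(5, 4, 4), branch(5, 4, 4))), 1, c), mk(empty, Y2)) =?= mk(branch(U, 1, c), mk(empty, mk(4, branch(4, T, T)))).
Delete trivial equation empty =?= empty.
Delete trivial equation 1 =?= 1.
Decompose mk/2: branch(branch(mk(mk(mk(4, branch(5, 4, 4)), branch(5, 4, 4)), empty), mk(c, empty), branch(c, branch(5, 4, 4), branch(5, 4, 4))), 1, c) =?= branch(U, 1, c),  mk(empty, Y2) =?= mk(empty, mk(4, branch(4, T, T))).
Decompose branch/3: branch(mk(mk(mk(4, branch(5, 4, 4)), branch(5, 4, 4)), empty), mk(c, empty), branch(c, branch(5, 4, 4), branch(5, 4, 4))) =?= U,  1 =?= 1,  c =?= c.
Bind U := branch(mk(mk(mk(4, branch(5, 4, 4)), branch(5, 4, 4)), empty), mk(c, empty), branch(c, branch(5, 4, 4), branch(5, 4, 4))); no other remaining equation mentions U.
Delete trivial equation 1 =?= 1.
Delete trivial equation c =?= c.
Decompose mk/2: empty =?= empty,  Y2 =?= mk(4, branch(4, T, T)).
Delete trivial equation empty =?= empty.
Bind Y2 := mk(4, branch(4, T, T)); no other remaining equation mentions Y2.
Decompose branch/3: 1 =?= 1,  4 =?= 4,  T =?= mk(5, 1).
Delete trivial equation 1 =?= 1.
Delete trivial equation 4 =?= 4.
Bind T := mk(5, 1). Substituting into the earlier binding gives Y2 := mk(4, branch(4, mk(5, 1), mk(5, 1))).
No equations remain and no clash or occurs-check failure arose, so a unifier exists.

YES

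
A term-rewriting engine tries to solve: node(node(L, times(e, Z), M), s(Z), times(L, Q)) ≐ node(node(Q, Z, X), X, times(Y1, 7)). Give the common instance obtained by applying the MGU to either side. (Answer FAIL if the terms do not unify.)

Decompose node/3: node(L, times(e, Z), M) ≐ node(Q, Z, X),  s(Z) ≐ X,  times(L, Q) ≐ times(Y1, 7).
Decompose node/3: L ≐ Q,  times(e, Z) ≐ Z,  M ≐ X.
Bind L := Q; substituting into the one remaining equation that mentions L gives: times(Q, Q) ≐ times(Y1, 7).
Occurs check fails: Z occurs in times(e, Z); the equation Z ≐ times(e, Z) has no finite solution.

FAIL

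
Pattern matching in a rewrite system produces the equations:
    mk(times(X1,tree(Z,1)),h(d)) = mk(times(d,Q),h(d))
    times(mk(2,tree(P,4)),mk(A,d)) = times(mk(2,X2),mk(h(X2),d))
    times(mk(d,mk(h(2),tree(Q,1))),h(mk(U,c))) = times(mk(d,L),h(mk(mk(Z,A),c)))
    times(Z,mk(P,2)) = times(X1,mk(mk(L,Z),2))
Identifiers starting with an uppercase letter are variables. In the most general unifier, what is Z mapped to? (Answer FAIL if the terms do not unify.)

Decompose mk/2: times(X1,tree(Z,1)) = times(d,Q),  h(d) = h(d).
Decompose times/2: X1 = d,  tree(Z,1) = Q.
Bind X1 := d; substituting into the one remaining equation that mentions X1 gives: times(Z,mk(P,2)) = times(d,mk(mk(L,Z),2)).
Bind Q := tree(Z,1); substituting into the one remaining equation that mentions Q gives: times(mk(d,mk(h(2),tree(tree(Z,1),1))),h(mk(U,c))) = times(mk(d,L),h(mk(mk(Z,A),c))).
Delete trivial equation h(d) = h(d).
Decompose times/2: mk(2,tree(P,4)) = mk(2,X2),  mk(A,d) = mk(h(X2),d).
Decompose mk/2: 2 = 2,  tree(P,4) = X2.
Delete trivial equation 2 = 2.
Bind X2 := tree(P,4); substituting into the one remaining equation that mentions X2 gives: mk(A,d) = mk(h(tree(P,4)),d).
Decompose mk/2: A = h(tree(P,4)),  d = d.
Bind A := h(tree(P,4)); substituting into the one remaining equation that mentions A gives: times(mk(d,mk(h(2),tree(tree(Z,1),1))),h(mk(U,c))) = times(mk(d,L),h(mk(mk(Z,h(tree(P,4))),c))).
Delete trivial equation d = d.
Decompose times/2: mk(d,mk(h(2),tree(tree(Z,1),1))) = mk(d,L),  h(mk(U,c)) = h(mk(mk(Z,h(tree(P,4))),c)).
Decompose mk/2: d = d,  mk(h(2),tree(tree(Z,1),1)) = L.
Delete trivial equation d = d.
Bind L := mk(h(2),tree(tree(Z,1),1)); substituting into the one remaining equation that mentions L gives: times(Z,mk(P,2)) = times(d,mk(mk(mk(h(2),tree(tree(Z,1),1)),Z),2)).
Decompose h/1: mk(U,c) = mk(mk(Z,h(tree(P,4))),c).
Decompose mk/2: U = mk(Z,h(tree(P,4))),  c = c.
Bind U := mk(Z,h(tree(P,4))); no other remaining equation mentions U.
Delete trivial equation c = c.
Decompose times/2: Z = d,  mk(P,2) = mk(mk(mk(h(2),tree(tree(Z,1),1)),Z),2).
Bind Z := d; substituting into the remaining equation gives: mk(P,2) = mk(mk(mk(h(2),tree(tree(d,1),1)),d),2). Substituting into the earlier bindings gives Q := tree(d,1), L := mk(h(2),tree(tree(d,1),1)), U := mk(d,h(tree(P,4))).
Decompose mk/2: P = mk(mk(h(2),tree(tree(d,1),1)),d),  2 = 2.
Bind P := mk(mk(h(2),tree(tree(d,1),1)),d); no other remaining equation mentions P. Substituting into the earlier bindings gives X2 := tree(mk(mk(h(2),tree(tree(d,1),1)),d),4), A := h(tree(mk(mk(h(2),tree(tree(d,1),1)),d),4)), U := mk(d,h(tree(mk(mk(h(2),tree(tree(d,1),1)),d),4))).
Delete trivial equation 2 = 2.
MGU = { X1 ↦ d, Q ↦ tree(d,1), X2 ↦ tree(mk(mk(h(2),tree(tree(d,1),1)),d),4), A ↦ h(tree(mk(mk(h(2),tree(tree(d,1),1)),d),4)), L ↦ mk(h(2),tree(tree(d,1),1)), U ↦ mk(d,h(tree(mk(mk(h(2),tree(tree(d,1),1)),d),4))), Z ↦ d, P ↦ mk(mk(h(2),tree(tree(d,1),1)),d) }, so Z ↦ d.

d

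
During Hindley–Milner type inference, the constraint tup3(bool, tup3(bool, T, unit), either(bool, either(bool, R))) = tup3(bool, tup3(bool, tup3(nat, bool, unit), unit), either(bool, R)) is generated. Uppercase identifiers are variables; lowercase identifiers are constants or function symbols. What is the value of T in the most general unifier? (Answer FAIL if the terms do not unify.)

FAIL

Decompose tup3/3: bool = bool,  tup3(bool, T, unit) = tup3(bool, tup3(nat, bool, unit), unit),  either(bool, either(bool, R)) = either(bool, R).
Delete trivial equation bool = bool.
Decompose tup3/3: bool = bool,  T = tup3(nat, bool, unit),  unit = unit.
Delete trivial equation bool = bool.
Bind T := tup3(nat, bool, unit); no other remaining equation mentions T.
Delete trivial equation unit = unit.
Decompose either/2: bool = bool,  either(bool, R) = R.
Delete trivial equation bool = bool.
Occurs check fails: R occurs in either(bool, R); the equation R = either(bool, R) has no finite solution.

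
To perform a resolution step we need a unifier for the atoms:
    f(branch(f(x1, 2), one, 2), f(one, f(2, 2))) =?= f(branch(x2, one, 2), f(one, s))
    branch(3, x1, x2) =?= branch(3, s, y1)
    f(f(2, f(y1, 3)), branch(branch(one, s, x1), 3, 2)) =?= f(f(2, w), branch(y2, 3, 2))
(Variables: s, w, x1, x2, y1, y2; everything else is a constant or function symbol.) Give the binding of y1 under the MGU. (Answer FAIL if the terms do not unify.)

Decompose f/2: branch(f(x1, 2), one, 2) =?= branch(x2, one, 2),  f(one, f(2, 2)) =?= f(one, s).
Decompose branch/3: f(x1, 2) =?= x2,  one =?= one,  2 =?= 2.
Bind x2 := f(x1, 2); substituting into the one remaining equation that mentions x2 gives: branch(3, x1, f(x1, 2)) =?= branch(3, s, y1).
Delete trivial equation one =?= one.
Delete trivial equation 2 =?= 2.
Decompose f/2: one =?= one,  f(2, 2) =?= s.
Delete trivial equation one =?= one.
Bind s := f(2, 2); substituting into the remaining equations gives: branch(3, x1, f(x1, 2)) =?= branch(3, f(2, 2), y1),  f(f(2, f(y1, 3)), branch(branch(one, f(2, 2), x1), 3, 2)) =?= f(f(2, w), branch(y2, 3, 2)).
Decompose branch/3: 3 =?= 3,  x1 =?= f(2, 2),  f(x1, 2) =?= y1.
Delete trivial equation 3 =?= 3.
Bind x1 := f(2, 2); substituting into the remaining equations gives: f(f(2, 2), 2) =?= y1,  f(f(2, f(y1, 3)), branch(branch(one, f(2, 2), f(2, 2)), 3, 2)) =?= f(f(2, w), branch(y2, 3, 2)). Substituting into the earlier binding gives x2 := f(f(2, 2), 2).
Bind y1 := f(f(2, 2), 2); substituting into the remaining equation gives: f(f(2, f(f(f(2, 2), 2), 3)), branch(branch(one, f(2, 2), f(2, 2)), 3, 2)) =?= f(f(2, w), branch(y2, 3, 2)).
Decompose f/2: f(2, f(f(f(2, 2), 2), 3)) =?= f(2, w),  branch(branch(one, f(2, 2), f(2, 2)), 3, 2) =?= branch(y2, 3, 2).
Decompose f/2: 2 =?= 2,  f(f(f(2, 2), 2), 3) =?= w.
Delete trivial equation 2 =?= 2.
Bind w := f(f(f(2, 2), 2), 3); no other remaining equation mentions w.
Decompose branch/3: branch(one, f(2, 2), f(2, 2)) =?= y2,  3 =?= 3,  2 =?= 2.
Bind y2 := branch(one, f(2, 2), f(2, 2)); no other remaining equation mentions y2.
Delete trivial equation 3 =?= 3.
Delete trivial equation 2 =?= 2.
MGU = { x2 ↦ f(f(2, 2), 2), s ↦ f(2, 2), x1 ↦ f(2, 2), y1 ↦ f(f(2, 2), 2), w ↦ f(f(f(2, 2), 2), 3), y2 ↦ branch(one, f(2, 2), f(2, 2)) }, so y1 ↦ f(f(2, 2), 2).

f(f(2, 2), 2)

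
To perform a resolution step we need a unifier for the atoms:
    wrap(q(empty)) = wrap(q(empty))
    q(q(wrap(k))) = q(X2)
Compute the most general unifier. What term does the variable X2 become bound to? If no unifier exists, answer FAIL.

Delete trivial equation wrap(q(empty)) = wrap(q(empty)).
Decompose q/1: q(wrap(k)) = X2.
Bind X2 := q(wrap(k)).
MGU = { X2 ↦ q(wrap(k)) }, so X2 ↦ q(wrap(k)).

q(wrap(k))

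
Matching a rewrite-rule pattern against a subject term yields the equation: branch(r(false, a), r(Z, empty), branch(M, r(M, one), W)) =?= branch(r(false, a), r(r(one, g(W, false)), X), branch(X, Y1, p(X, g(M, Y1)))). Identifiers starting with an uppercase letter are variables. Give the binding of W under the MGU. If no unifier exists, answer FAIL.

Decompose branch/3: r(false, a) =?= r(false, a),  r(Z, empty) =?= r(r(one, g(W, false)), X),  branch(M, r(M, one), W) =?= branch(X, Y1, p(X, g(M, Y1))).
Delete trivial equation r(false, a) =?= r(false, a).
Decompose r/2: Z =?= r(one, g(W, false)),  empty =?= X.
Bind Z := r(one, g(W, false)); no other remaining equation mentions Z.
Bind X := empty; substituting into the remaining equation gives: branch(M, r(M, one), W) =?= branch(empty, Y1, p(empty, g(M, Y1))).
Decompose branch/3: M =?= empty,  r(M, one) =?= Y1,  W =?= p(empty, g(M, Y1)).
Bind M := empty; substituting into the remaining equations gives: r(empty, one) =?= Y1,  W =?= p(empty, g(empty, Y1)).
Bind Y1 := r(empty, one); substituting into the remaining equation gives: W =?= p(empty, g(empty, r(empty, one))).
Bind W := p(empty, g(empty, r(empty, one))). Substituting into the earlier binding gives Z := r(one, g(p(empty, g(empty, r(empty, one))), false)).
MGU = { Z := r(one, g(p(empty, g(empty, r(empty, one))), false)), X := empty, M := empty, Y1 := r(empty, one), W := p(empty, g(empty, r(empty, one))) }, so W := p(empty, g(empty, r(empty, one))).

p(empty, g(empty, r(empty, one)))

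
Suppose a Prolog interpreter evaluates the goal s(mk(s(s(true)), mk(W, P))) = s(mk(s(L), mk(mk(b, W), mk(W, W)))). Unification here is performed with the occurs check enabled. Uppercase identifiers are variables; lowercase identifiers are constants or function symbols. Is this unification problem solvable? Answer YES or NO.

NO

Decompose s/1: mk(s(s(true)), mk(W, P)) = mk(s(L), mk(mk(b, W), mk(W, W))).
Decompose mk/2: s(s(true)) = s(L),  mk(W, P) = mk(mk(b, W), mk(W, W)).
Decompose s/1: s(true) = L.
Bind L := s(true); no other remaining equation mentions L.
Decompose mk/2: W = mk(b, W),  P = mk(W, W).
Occurs check fails: W occurs in mk(b, W); the equation W = mk(b, W) has no finite solution.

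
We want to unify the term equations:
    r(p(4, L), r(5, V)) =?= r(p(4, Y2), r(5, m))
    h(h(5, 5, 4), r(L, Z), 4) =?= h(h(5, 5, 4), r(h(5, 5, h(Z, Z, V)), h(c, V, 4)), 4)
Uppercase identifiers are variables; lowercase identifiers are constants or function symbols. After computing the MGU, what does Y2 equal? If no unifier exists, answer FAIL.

h(5, 5, h(h(c, m, 4), h(c, m, 4), m))

Decompose r/2: p(4, L) =?= p(4, Y2),  r(5, V) =?= r(5, m).
Decompose p/2: 4 =?= 4,  L =?= Y2.
Delete trivial equation 4 =?= 4.
Bind L := Y2; substituting into the one remaining equation that mentions L gives: h(h(5, 5, 4), r(Y2, Z), 4) =?= h(h(5, 5, 4), r(h(5, 5, h(Z, Z, V)), h(c, V, 4)), 4).
Decompose r/2: 5 =?= 5,  V =?= m.
Delete trivial equation 5 =?= 5.
Bind V := m; substituting into the remaining equation gives: h(h(5, 5, 4), r(Y2, Z), 4) =?= h(h(5, 5, 4), r(h(5, 5, h(Z, Z, m)), h(c, m, 4)), 4).
Decompose h/3: h(5, 5, 4) =?= h(5, 5, 4),  r(Y2, Z) =?= r(h(5, 5, h(Z, Z, m)), h(c, m, 4)),  4 =?= 4.
Delete trivial equation h(5, 5, 4) =?= h(5, 5, 4).
Decompose r/2: Y2 =?= h(5, 5, h(Z, Z, m)),  Z =?= h(c, m, 4).
Bind Y2 := h(5, 5, h(Z, Z, m)); no other remaining equation mentions Y2. Substituting into the earlier binding gives L := h(5, 5, h(Z, Z, m)).
Bind Z := h(c, m, 4); no other remaining equation mentions Z. Substituting into the earlier bindings gives L := h(5, 5, h(h(c, m, 4), h(c, m, 4), m)), Y2 := h(5, 5, h(h(c, m, 4), h(c, m, 4), m)).
Delete trivial equation 4 =?= 4.
MGU = { L ↦ h(5, 5, h(h(c, m, 4), h(c, m, 4), m)), V ↦ m, Y2 ↦ h(5, 5, h(h(c, m, 4), h(c, m, 4), m)), Z ↦ h(c, m, 4) }, so Y2 ↦ h(5, 5, h(h(c, m, 4), h(c, m, 4), m)).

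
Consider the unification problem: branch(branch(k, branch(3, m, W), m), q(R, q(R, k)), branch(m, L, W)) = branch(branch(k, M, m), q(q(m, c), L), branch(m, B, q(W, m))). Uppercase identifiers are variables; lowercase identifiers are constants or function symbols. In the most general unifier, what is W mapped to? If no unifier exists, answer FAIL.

FAIL

Decompose branch/3: branch(k, branch(3, m, W), m) = branch(k, M, m),  q(R, q(R, k)) = q(q(m, c), L),  branch(m, L, W) = branch(m, B, q(W, m)).
Decompose branch/3: k = k,  branch(3, m, W) = M,  m = m.
Delete trivial equation k = k.
Bind M := branch(3, m, W); no other remaining equation mentions M.
Delete trivial equation m = m.
Decompose q/2: R = q(m, c),  q(R, k) = L.
Bind R := q(m, c); substituting into the one remaining equation that mentions R gives: q(q(m, c), k) = L.
Bind L := q(q(m, c), k); substituting into the remaining equation gives: branch(m, q(q(m, c), k), W) = branch(m, B, q(W, m)).
Decompose branch/3: m = m,  q(q(m, c), k) = B,  W = q(W, m).
Delete trivial equation m = m.
Bind B := q(q(m, c), k); no other remaining equation mentions B.
Occurs check fails: W occurs in q(W, m); the equation W = q(W, m) has no finite solution.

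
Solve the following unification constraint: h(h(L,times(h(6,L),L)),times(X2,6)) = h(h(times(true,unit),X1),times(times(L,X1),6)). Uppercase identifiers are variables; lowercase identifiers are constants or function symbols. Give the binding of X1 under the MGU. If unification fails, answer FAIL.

times(h(6,times(true,unit)),times(true,unit))

Decompose h/2: h(L,times(h(6,L),L)) = h(times(true,unit),X1),  times(X2,6) = times(times(L,X1),6).
Decompose h/2: L = times(true,unit),  times(h(6,L),L) = X1.
Bind L := times(true,unit); substituting into the remaining equations gives: times(h(6,times(true,unit)),times(true,unit)) = X1,  times(X2,6) = times(times(times(true,unit),X1),6).
Bind X1 := times(h(6,times(true,unit)),times(true,unit)); substituting into the remaining equation gives: times(X2,6) = times(times(times(true,unit),times(h(6,times(true,unit)),times(true,unit))),6).
Decompose times/2: X2 = times(times(true,unit),times(h(6,times(true,unit)),times(true,unit))),  6 = 6.
Bind X2 := times(times(true,unit),times(h(6,times(true,unit)),times(true,unit))); no other remaining equation mentions X2.
Delete trivial equation 6 = 6.
MGU = { L ↦ times(true,unit), X1 ↦ times(h(6,times(true,unit)),times(true,unit)), X2 ↦ times(times(true,unit),times(h(6,times(true,unit)),times(true,unit))) }, so X1 ↦ times(h(6,times(true,unit)),times(true,unit)).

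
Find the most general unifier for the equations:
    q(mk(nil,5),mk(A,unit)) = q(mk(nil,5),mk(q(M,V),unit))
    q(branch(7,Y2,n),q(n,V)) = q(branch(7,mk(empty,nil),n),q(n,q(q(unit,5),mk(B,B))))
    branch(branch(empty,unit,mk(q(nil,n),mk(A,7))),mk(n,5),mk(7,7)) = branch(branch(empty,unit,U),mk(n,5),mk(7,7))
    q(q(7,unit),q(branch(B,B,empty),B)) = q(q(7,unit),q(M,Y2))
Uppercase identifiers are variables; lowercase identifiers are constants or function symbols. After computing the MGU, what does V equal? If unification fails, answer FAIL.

Decompose q/2: mk(nil,5) = mk(nil,5),  mk(A,unit) = mk(q(M,V),unit).
Delete trivial equation mk(nil,5) = mk(nil,5).
Decompose mk/2: A = q(M,V),  unit = unit.
Bind A := q(M,V); substituting into the one remaining equation that mentions A gives: branch(branch(empty,unit,mk(q(nil,n),mk(q(M,V),7))),mk(n,5),mk(7,7)) = branch(branch(empty,unit,U),mk(n,5),mk(7,7)).
Delete trivial equation unit = unit.
Decompose q/2: branch(7,Y2,n) = branch(7,mk(empty,nil),n),  q(n,V) = q(n,q(q(unit,5),mk(B,B))).
Decompose branch/3: 7 = 7,  Y2 = mk(empty,nil),  n = n.
Delete trivial equation 7 = 7.
Bind Y2 := mk(empty,nil); substituting into the one remaining equation that mentions Y2 gives: q(q(7,unit),q(branch(B,B,empty),B)) = q(q(7,unit),q(M,mk(empty,nil))).
Delete trivial equation n = n.
Decompose q/2: n = n,  V = q(q(unit,5),mk(B,B)).
Delete trivial equation n = n.
Bind V := q(q(unit,5),mk(B,B)); substituting into the one remaining equation that mentions V gives: branch(branch(empty,unit,mk(q(nil,n),mk(q(M,q(q(unit,5),mk(B,B))),7))),mk(n,5),mk(7,7)) = branch(branch(empty,unit,U),mk(n,5),mk(7,7)). Substituting into the earlier binding gives A := q(M,q(q(unit,5),mk(B,B))).
Decompose branch/3: branch(empty,unit,mk(q(nil,n),mk(q(M,q(q(unit,5),mk(B,B))),7))) = branch(empty,unit,U),  mk(n,5) = mk(n,5),  mk(7,7) = mk(7,7).
Decompose branch/3: empty = empty,  unit = unit,  mk(q(nil,n),mk(q(M,q(q(unit,5),mk(B,B))),7)) = U.
Delete trivial equation empty = empty.
Delete trivial equation unit = unit.
Bind U := mk(q(nil,n),mk(q(M,q(q(unit,5),mk(B,B))),7)); no other remaining equation mentions U.
Delete trivial equation mk(n,5) = mk(n,5).
Delete trivial equation mk(7,7) = mk(7,7).
Decompose q/2: q(7,unit) = q(7,unit),  q(branch(B,B,empty),B) = q(M,mk(empty,nil)).
Delete trivial equation q(7,unit) = q(7,unit).
Decompose q/2: branch(B,B,empty) = M,  B = mk(empty,nil).
Bind M := branch(B,B,empty); no other remaining equation mentions M. Substituting into the earlier bindings gives A := q(branch(B,B,empty),q(q(unit,5),mk(B,B))), U := mk(q(nil,n),mk(q(branch(B,B,empty),q(q(unit,5),mk(B,B))),7)).
Bind B := mk(empty,nil). Substituting into the earlier bindings gives A := q(branch(mk(empty,nil),mk(empty,nil),empty),q(q(unit,5),mk(mk(empty,nil),mk(empty,nil)))), V := q(q(unit,5),mk(mk(empty,nil),mk(empty,nil))), U := mk(q(nil,n),mk(q(branch(mk(empty,nil),mk(empty,nil),empty),q(q(unit,5),mk(mk(empty,nil),mk(empty,nil)))),7)), M := branch(mk(empty,nil),mk(empty,nil),empty).
MGU = { A ↦ q(branch(mk(empty,nil),mk(empty,nil),empty),q(q(unit,5),mk(mk(empty,nil),mk(empty,nil)))), Y2 ↦ mk(empty,nil), V ↦ q(q(unit,5),mk(mk(empty,nil),mk(empty,nil))), U ↦ mk(q(nil,n),mk(q(branch(mk(empty,nil),mk(empty,nil),empty),q(q(unit,5),mk(mk(empty,nil),mk(empty,nil)))),7)), M ↦ branch(mk(empty,nil),mk(empty,nil),empty), B ↦ mk(empty,nil) }, so V ↦ q(q(unit,5),mk(mk(empty,nil),mk(empty,nil))).

q(q(unit,5),mk(mk(empty,nil),mk(empty,nil)))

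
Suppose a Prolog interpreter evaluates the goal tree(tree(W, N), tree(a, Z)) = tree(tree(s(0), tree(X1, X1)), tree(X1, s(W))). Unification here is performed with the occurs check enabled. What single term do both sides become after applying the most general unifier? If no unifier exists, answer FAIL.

tree(tree(s(0), tree(a, a)), tree(a, s(s(0))))

Decompose tree/2: tree(W, N) = tree(s(0), tree(X1, X1)),  tree(a, Z) = tree(X1, s(W)).
Decompose tree/2: W = s(0),  N = tree(X1, X1).
Bind W := s(0); substituting into the one remaining equation that mentions W gives: tree(a, Z) = tree(X1, s(s(0))).
Bind N := tree(X1, X1); no other remaining equation mentions N.
Decompose tree/2: a = X1,  Z = s(s(0)).
Bind X1 := a; no other remaining equation mentions X1. Substituting into the earlier binding gives N := tree(a, a).
Bind Z := s(s(0)).
Applying the MGU to either side gives tree(tree(s(0), tree(a, a)), tree(a, s(s(0)))).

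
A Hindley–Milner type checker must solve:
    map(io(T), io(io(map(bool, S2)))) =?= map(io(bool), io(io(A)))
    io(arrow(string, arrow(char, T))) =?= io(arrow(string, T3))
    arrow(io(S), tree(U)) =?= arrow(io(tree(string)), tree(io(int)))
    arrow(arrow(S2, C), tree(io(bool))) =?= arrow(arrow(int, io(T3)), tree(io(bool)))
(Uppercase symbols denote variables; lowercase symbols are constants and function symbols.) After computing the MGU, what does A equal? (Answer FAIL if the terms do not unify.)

Decompose map/2: io(T) =?= io(bool),  io(io(map(bool, S2))) =?= io(io(A)).
Decompose io/1: T =?= bool.
Bind T := bool; substituting into the one remaining equation that mentions T gives: io(arrow(string, arrow(char, bool))) =?= io(arrow(string, T3)).
Decompose io/1: io(map(bool, S2)) =?= io(A).
Decompose io/1: map(bool, S2) =?= A.
Bind A := map(bool, S2); no other remaining equation mentions A.
Decompose io/1: arrow(string, arrow(char, bool)) =?= arrow(string, T3).
Decompose arrow/2: string =?= string,  arrow(char, bool) =?= T3.
Delete trivial equation string =?= string.
Bind T3 := arrow(char, bool); substituting into the one remaining equation that mentions T3 gives: arrow(arrow(S2, C), tree(io(bool))) =?= arrow(arrow(int, io(arrow(char, bool))), tree(io(bool))).
Decompose arrow/2: io(S) =?= io(tree(string)),  tree(U) =?= tree(io(int)).
Decompose io/1: S =?= tree(string).
Bind S := tree(string); no other remaining equation mentions S.
Decompose tree/1: U =?= io(int).
Bind U := io(int); no other remaining equation mentions U.
Decompose arrow/2: arrow(S2, C) =?= arrow(int, io(arrow(char, bool))),  tree(io(bool)) =?= tree(io(bool)).
Decompose arrow/2: S2 =?= int,  C =?= io(arrow(char, bool)).
Bind S2 := int; no other remaining equation mentions S2. Substituting into the earlier binding gives A := map(bool, int).
Bind C := io(arrow(char, bool)); no other remaining equation mentions C.
Delete trivial equation tree(io(bool)) =?= tree(io(bool)).
MGU = { T ↦ bool, A ↦ map(bool, int), T3 ↦ arrow(char, bool), S ↦ tree(string), U ↦ io(int), S2 ↦ int, C ↦ io(arrow(char, bool)) }, so A ↦ map(bool, int).

map(bool, int)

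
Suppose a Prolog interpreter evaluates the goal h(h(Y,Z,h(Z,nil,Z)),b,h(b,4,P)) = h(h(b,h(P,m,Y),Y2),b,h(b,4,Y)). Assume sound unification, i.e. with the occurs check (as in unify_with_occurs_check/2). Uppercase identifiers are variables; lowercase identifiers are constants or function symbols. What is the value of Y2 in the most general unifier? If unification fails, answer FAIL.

h(h(b,m,b),nil,h(b,m,b))

Decompose h/3: h(Y,Z,h(Z,nil,Z)) = h(b,h(P,m,Y),Y2),  b = b,  h(b,4,P) = h(b,4,Y).
Decompose h/3: Y = b,  Z = h(P,m,Y),  h(Z,nil,Z) = Y2.
Bind Y := b; substituting into the 2 remaining equations that mention Y gives: Z = h(P,m,b),  h(b,4,P) = h(b,4,b).
Bind Z := h(P,m,b); substituting into the one remaining equation that mentions Z gives: h(h(P,m,b),nil,h(P,m,b)) = Y2.
Bind Y2 := h(h(P,m,b),nil,h(P,m,b)); no other remaining equation mentions Y2.
Delete trivial equation b = b.
Decompose h/3: b = b,  4 = 4,  P = b.
Delete trivial equation b = b.
Delete trivial equation 4 = 4.
Bind P := b. Substituting into the earlier bindings gives Z := h(b,m,b), Y2 := h(h(b,m,b),nil,h(b,m,b)).
MGU = { Y -> b, Z -> h(b,m,b), Y2 -> h(h(b,m,b),nil,h(b,m,b)), P -> b }, so Y2 -> h(h(b,m,b),nil,h(b,m,b)).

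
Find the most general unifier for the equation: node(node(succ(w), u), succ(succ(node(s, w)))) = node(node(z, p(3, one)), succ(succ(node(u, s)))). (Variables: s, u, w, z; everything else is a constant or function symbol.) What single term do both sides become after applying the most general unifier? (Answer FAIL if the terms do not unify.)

Decompose node/2: node(succ(w), u) = node(z, p(3, one)),  succ(succ(node(s, w))) = succ(succ(node(u, s))).
Decompose node/2: succ(w) = z,  u = p(3, one).
Bind z := succ(w); no other remaining equation mentions z.
Bind u := p(3, one); substituting into the remaining equation gives: succ(succ(node(s, w))) = succ(succ(node(p(3, one), s))).
Decompose succ/1: succ(node(s, w)) = succ(node(p(3, one), s)).
Decompose succ/1: node(s, w) = node(p(3, one), s).
Decompose node/2: s = p(3, one),  w = s.
Bind s := p(3, one); substituting into the remaining equation gives: w = p(3, one).
Bind w := p(3, one). Substituting into the earlier binding gives z := succ(p(3, one)).
Applying the MGU to either side gives node(node(succ(p(3, one)), p(3, one)), succ(succ(node(p(3, one), p(3, one))))).

node(node(succ(p(3, one)), p(3, one)), succ(succ(node(p(3, one), p(3, one)))))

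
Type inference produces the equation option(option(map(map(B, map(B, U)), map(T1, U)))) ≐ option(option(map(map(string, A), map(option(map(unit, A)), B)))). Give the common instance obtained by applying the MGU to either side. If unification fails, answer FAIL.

option(option(map(map(string, map(string, string)), map(option(map(unit, map(string, string))), string))))

Decompose option/1: option(map(map(B, map(B, U)), map(T1, U))) ≐ option(map(map(string, A), map(option(map(unit, A)), B))).
Decompose option/1: map(map(B, map(B, U)), map(T1, U)) ≐ map(map(string, A), map(option(map(unit, A)), B)).
Decompose map/2: map(B, map(B, U)) ≐ map(string, A),  map(T1, U) ≐ map(option(map(unit, A)), B).
Decompose map/2: B ≐ string,  map(B, U) ≐ A.
Bind B := string; substituting into the remaining equations gives: map(string, U) ≐ A,  map(T1, U) ≐ map(option(map(unit, A)), string).
Bind A := map(string, U); substituting into the remaining equation gives: map(T1, U) ≐ map(option(map(unit, map(string, U))), string).
Decompose map/2: T1 ≐ option(map(unit, map(string, U))),  U ≐ string.
Bind T1 := option(map(unit, map(string, U))); no other remaining equation mentions T1.
Bind U := string. Substituting into the earlier bindings gives A := map(string, string), T1 := option(map(unit, map(string, string))).
Applying the MGU to either side gives option(option(map(map(string, map(string, string)), map(option(map(unit, map(string, string))), string)))).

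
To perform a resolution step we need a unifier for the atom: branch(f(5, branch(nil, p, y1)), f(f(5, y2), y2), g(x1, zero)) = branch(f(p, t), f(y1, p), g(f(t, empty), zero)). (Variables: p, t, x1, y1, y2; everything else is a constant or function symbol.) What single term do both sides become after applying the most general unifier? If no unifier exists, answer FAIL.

Decompose branch/3: f(5, branch(nil, p, y1)) = f(p, t),  f(f(5, y2), y2) = f(y1, p),  g(x1, zero) = g(f(t, empty), zero).
Decompose f/2: 5 = p,  branch(nil, p, y1) = t.
Bind p := 5; substituting into the 2 remaining equations that mention p gives: branch(nil, 5, y1) = t,  f(f(5, y2), y2) = f(y1, 5).
Bind t := branch(nil, 5, y1); substituting into the one remaining equation that mentions t gives: g(x1, zero) = g(f(branch(nil, 5, y1), empty), zero).
Decompose f/2: f(5, y2) = y1,  y2 = 5.
Bind y1 := f(5, y2); substituting into the one remaining equation that mentions y1 gives: g(x1, zero) = g(f(branch(nil, 5, f(5, y2)), empty), zero). Substituting into the earlier binding gives t := branch(nil, 5, f(5, y2)).
Bind y2 := 5; substituting into the remaining equation gives: g(x1, zero) = g(f(branch(nil, 5, f(5, 5)), empty), zero). Substituting into the earlier bindings gives t := branch(nil, 5, f(5, 5)), y1 := f(5, 5).
Decompose g/2: x1 = f(branch(nil, 5, f(5, 5)), empty),  zero = zero.
Bind x1 := f(branch(nil, 5, f(5, 5)), empty); no other remaining equation mentions x1.
Delete trivial equation zero = zero.
Applying the MGU to either side gives branch(f(5, branch(nil, 5, f(5, 5))), f(f(5, 5), 5), g(f(branch(nil, 5, f(5, 5)), empty), zero)).

branch(f(5, branch(nil, 5, f(5, 5))), f(f(5, 5), 5), g(f(branch(nil, 5, f(5, 5)), empty), zero))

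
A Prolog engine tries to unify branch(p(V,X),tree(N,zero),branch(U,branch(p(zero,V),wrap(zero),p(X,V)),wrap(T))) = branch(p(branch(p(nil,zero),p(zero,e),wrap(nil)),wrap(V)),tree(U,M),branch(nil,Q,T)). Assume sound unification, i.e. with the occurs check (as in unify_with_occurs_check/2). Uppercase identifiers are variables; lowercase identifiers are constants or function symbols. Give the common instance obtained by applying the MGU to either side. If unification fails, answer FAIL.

FAIL

Decompose branch/3: p(V,X) = p(branch(p(nil,zero),p(zero,e),wrap(nil)),wrap(V)),  tree(N,zero) = tree(U,M),  branch(U,branch(p(zero,V),wrap(zero),p(X,V)),wrap(T)) = branch(nil,Q,T).
Decompose p/2: V = branch(p(nil,zero),p(zero,e),wrap(nil)),  X = wrap(V).
Bind V := branch(p(nil,zero),p(zero,e),wrap(nil)); substituting into the 2 remaining equations that mention V gives: X = wrap(branch(p(nil,zero),p(zero,e),wrap(nil))),  branch(U,branch(p(zero,branch(p(nil,zero),p(zero,e),wrap(nil))),wrap(zero),p(X,branch(p(nil,zero),p(zero,e),wrap(nil)))),wrap(T)) = branch(nil,Q,T).
Bind X := wrap(branch(p(nil,zero),p(zero,e),wrap(nil))); substituting into the one remaining equation that mentions X gives: branch(U,branch(p(zero,branch(p(nil,zero),p(zero,e),wrap(nil))),wrap(zero),p(wrap(branch(p(nil,zero),p(zero,e),wrap(nil))),branch(p(nil,zero),p(zero,e),wrap(nil)))),wrap(T)) = branch(nil,Q,T).
Decompose tree/2: N = U,  zero = M.
Bind N := U; no other remaining equation mentions N.
Bind M := zero; no other remaining equation mentions M.
Decompose branch/3: U = nil,  branch(p(zero,branch(p(nil,zero),p(zero,e),wrap(nil))),wrap(zero),p(wrap(branch(p(nil,zero),p(zero,e),wrap(nil))),branch(p(nil,zero),p(zero,e),wrap(nil)))) = Q,  wrap(T) = T.
Bind U := nil; no other remaining equation mentions U. Substituting into the earlier binding gives N := nil.
Bind Q := branch(p(zero,branch(p(nil,zero),p(zero,e),wrap(nil))),wrap(zero),p(wrap(branch(p(nil,zero),p(zero,e),wrap(nil))),branch(p(nil,zero),p(zero,e),wrap(nil)))); no other remaining equation mentions Q.
Occurs check fails: T occurs in wrap(T); the equation T = wrap(T) has no finite solution.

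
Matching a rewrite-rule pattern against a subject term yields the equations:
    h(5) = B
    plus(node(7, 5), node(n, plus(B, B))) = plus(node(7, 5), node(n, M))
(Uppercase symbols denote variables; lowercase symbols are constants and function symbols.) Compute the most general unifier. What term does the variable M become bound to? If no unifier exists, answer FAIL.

plus(h(5), h(5))

Bind B := h(5); substituting into the remaining equation gives: plus(node(7, 5), node(n, plus(h(5), h(5)))) = plus(node(7, 5), node(n, M)).
Decompose plus/2: node(7, 5) = node(7, 5),  node(n, plus(h(5), h(5))) = node(n, M).
Delete trivial equation node(7, 5) = node(7, 5).
Decompose node/2: n = n,  plus(h(5), h(5)) = M.
Delete trivial equation n = n.
Bind M := plus(h(5), h(5)).
MGU = { B ↦ h(5), M ↦ plus(h(5), h(5)) }, so M ↦ plus(h(5), h(5)).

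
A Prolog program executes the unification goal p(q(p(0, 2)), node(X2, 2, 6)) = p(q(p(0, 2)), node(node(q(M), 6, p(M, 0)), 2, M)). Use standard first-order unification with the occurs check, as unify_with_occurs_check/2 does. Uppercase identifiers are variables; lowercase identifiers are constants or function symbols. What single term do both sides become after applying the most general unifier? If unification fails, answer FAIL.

p(q(p(0, 2)), node(node(q(6), 6, p(6, 0)), 2, 6))

Decompose p/2: q(p(0, 2)) = q(p(0, 2)),  node(X2, 2, 6) = node(node(q(M), 6, p(M, 0)), 2, M).
Delete trivial equation q(p(0, 2)) = q(p(0, 2)).
Decompose node/3: X2 = node(q(M), 6, p(M, 0)),  2 = 2,  6 = M.
Bind X2 := node(q(M), 6, p(M, 0)); no other remaining equation mentions X2.
Delete trivial equation 2 = 2.
Bind M := 6. Substituting into the earlier binding gives X2 := node(q(6), 6, p(6, 0)).
Applying the MGU to either side gives p(q(p(0, 2)), node(node(q(6), 6, p(6, 0)), 2, 6)).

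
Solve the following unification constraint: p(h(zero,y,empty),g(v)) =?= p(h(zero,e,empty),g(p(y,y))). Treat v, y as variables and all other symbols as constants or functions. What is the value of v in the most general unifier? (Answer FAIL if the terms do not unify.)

p(e,e)

Decompose p/2: h(zero,y,empty) =?= h(zero,e,empty),  g(v) =?= g(p(y,y)).
Decompose h/3: zero =?= zero,  y =?= e,  empty =?= empty.
Delete trivial equation zero =?= zero.
Bind y := e; substituting into the one remaining equation that mentions y gives: g(v) =?= g(p(e,e)).
Delete trivial equation empty =?= empty.
Decompose g/1: v =?= p(e,e).
Bind v := p(e,e).
MGU = { y := e, v := p(e,e) }, so v := p(e,e).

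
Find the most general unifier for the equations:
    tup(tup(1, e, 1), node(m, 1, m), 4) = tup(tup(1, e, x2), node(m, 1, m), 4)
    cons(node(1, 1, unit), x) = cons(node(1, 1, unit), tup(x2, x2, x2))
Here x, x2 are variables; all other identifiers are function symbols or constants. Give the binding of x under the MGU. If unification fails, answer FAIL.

Decompose tup/3: tup(1, e, 1) = tup(1, e, x2),  node(m, 1, m) = node(m, 1, m),  4 = 4.
Decompose tup/3: 1 = 1,  e = e,  1 = x2.
Delete trivial equation 1 = 1.
Delete trivial equation e = e.
Bind x2 := 1; substituting into the one remaining equation that mentions x2 gives: cons(node(1, 1, unit), x) = cons(node(1, 1, unit), tup(1, 1, 1)).
Delete trivial equation node(m, 1, m) = node(m, 1, m).
Delete trivial equation 4 = 4.
Decompose cons/2: node(1, 1, unit) = node(1, 1, unit),  x = tup(1, 1, 1).
Delete trivial equation node(1, 1, unit) = node(1, 1, unit).
Bind x := tup(1, 1, 1).
MGU = { x2 := 1, x := tup(1, 1, 1) }, so x := tup(1, 1, 1).

tup(1, 1, 1)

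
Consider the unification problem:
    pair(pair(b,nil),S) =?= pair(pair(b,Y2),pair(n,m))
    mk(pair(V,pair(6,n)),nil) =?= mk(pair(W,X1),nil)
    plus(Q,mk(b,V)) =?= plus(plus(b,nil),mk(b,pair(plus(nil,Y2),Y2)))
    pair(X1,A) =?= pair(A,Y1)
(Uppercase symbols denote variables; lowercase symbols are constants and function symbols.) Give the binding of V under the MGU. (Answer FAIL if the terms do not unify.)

Decompose pair/2: pair(b,nil) =?= pair(b,Y2),  S =?= pair(n,m).
Decompose pair/2: b =?= b,  nil =?= Y2.
Delete trivial equation b =?= b.
Bind Y2 := nil; substituting into the one remaining equation that mentions Y2 gives: plus(Q,mk(b,V)) =?= plus(plus(b,nil),mk(b,pair(plus(nil,nil),nil))).
Bind S := pair(n,m); no other remaining equation mentions S.
Decompose mk/2: pair(V,pair(6,n)) =?= pair(W,X1),  nil =?= nil.
Decompose pair/2: V =?= W,  pair(6,n) =?= X1.
Bind V := W; substituting into the one remaining equation that mentions V gives: plus(Q,mk(b,W)) =?= plus(plus(b,nil),mk(b,pair(plus(nil,nil),nil))).
Bind X1 := pair(6,n); substituting into the one remaining equation that mentions X1 gives: pair(pair(6,n),A) =?= pair(A,Y1).
Delete trivial equation nil =?= nil.
Decompose plus/2: Q =?= plus(b,nil),  mk(b,W) =?= mk(b,pair(plus(nil,nil),nil)).
Bind Q := plus(b,nil); no other remaining equation mentions Q.
Decompose mk/2: b =?= b,  W =?= pair(plus(nil,nil),nil).
Delete trivial equation b =?= b.
Bind W := pair(plus(nil,nil),nil); no other remaining equation mentions W. Substituting into the earlier binding gives V := pair(plus(nil,nil),nil).
Decompose pair/2: pair(6,n) =?= A,  A =?= Y1.
Bind A := pair(6,n); substituting into the remaining equation gives: pair(6,n) =?= Y1.
Bind Y1 := pair(6,n).
MGU = { Y2 := nil, S := pair(n,m), V := pair(plus(nil,nil),nil), X1 := pair(6,n), Q := plus(b,nil), W := pair(plus(nil,nil),nil), A := pair(6,n), Y1 := pair(6,n) }, so V := pair(plus(nil,nil),nil).

pair(plus(nil,nil),nil)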